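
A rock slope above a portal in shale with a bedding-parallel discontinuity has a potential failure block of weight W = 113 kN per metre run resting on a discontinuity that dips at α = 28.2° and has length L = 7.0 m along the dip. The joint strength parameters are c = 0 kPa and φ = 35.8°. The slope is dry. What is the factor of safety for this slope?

FS = 1.35

Resolving the block weight along and normal to the plane and applying the Mohr–Coulomb strength on the joint:
N' = W cosα = 113·cos28.2° = 99.6 kN/m
Driving force T = W sinα = 113·sin28.2° = 53.4 kN/m
Resisting force R = c·L + N'·tanφ = 0·7.0 + 99.6·tan35.8° = 0.0 + 71.8 = 71.8 kN/m
FS = R / T = 71.8 / 53.4 = 1.345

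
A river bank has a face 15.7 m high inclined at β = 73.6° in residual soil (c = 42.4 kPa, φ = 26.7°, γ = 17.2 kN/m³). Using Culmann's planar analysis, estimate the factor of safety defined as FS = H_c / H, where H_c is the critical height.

FS = 1.70

H_c = (4c/γ) · sinβ cosφ / [1 − cos(β − φ)]
    = (4·42.4/17.2) · sin73.6°·cos26.7° / [1 − cos46.9°]
    = 9.860 · 0.8570 / 0.3167 = 26.68 m
FS = H_c / H = 26.68 / 15.7 = 1.699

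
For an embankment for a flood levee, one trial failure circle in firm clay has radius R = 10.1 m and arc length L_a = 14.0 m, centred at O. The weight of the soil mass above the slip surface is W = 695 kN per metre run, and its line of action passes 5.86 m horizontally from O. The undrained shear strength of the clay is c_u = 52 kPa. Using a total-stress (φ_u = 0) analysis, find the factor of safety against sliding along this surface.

Taking moments about the centre O, the resisting moment is provided by the undrained shear strength acting along the arc:
M_R = c_u·L_a·R = 52·14.00·10.1 = 7352.8 kN·m/m
M_D = W·d = 695·5.86 = 4072.7 kN·m/m
FS = M_R / M_D = 7352.8 / 4072.7 = 1.805

FS = 1.81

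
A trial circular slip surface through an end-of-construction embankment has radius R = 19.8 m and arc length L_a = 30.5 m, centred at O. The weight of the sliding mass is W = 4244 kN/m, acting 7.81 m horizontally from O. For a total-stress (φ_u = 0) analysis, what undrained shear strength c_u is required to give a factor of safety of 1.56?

FS = c_u·L_a·R / (W·d), so c_u = FS·W·d / (L_a·R).
c_u = 1.56·4244·7.81 / (30.50·19.8) = 51707.2 / 603.90 = 85.62 kPa

c_u = 85.6 kPa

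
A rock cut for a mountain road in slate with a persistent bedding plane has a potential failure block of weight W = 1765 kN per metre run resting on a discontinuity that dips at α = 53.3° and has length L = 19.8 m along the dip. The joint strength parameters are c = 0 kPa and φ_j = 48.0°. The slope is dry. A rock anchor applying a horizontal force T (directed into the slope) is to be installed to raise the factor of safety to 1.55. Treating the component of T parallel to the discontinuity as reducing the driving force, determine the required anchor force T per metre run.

T = 563 kN/m

Resolving forces along and normal to the sliding plane, with the horizontal anchor force T adding T·sinα to the effective normal force and T·cosα acting up the plane against the driving force:
FS = [cL + (W cosα + T sinα) tanφ_j] / [W sinα − T cosα]
Without the anchor: N' = 1054.8 kN/m, driving T_d = 1415.1 kN/m, resisting R = 0·19.8 + 1054.8·tan48.0° = 1171.5 kN/m, FS = 0.83.
Setting FS = 1.55 and solving for T:
1.55·(1415.1 − T cos53.3°) = 1171.5 + T sin53.3°·tan48.0°
T·(sin53.3°·tan48.0° + 1.55·cos53.3°) = 1.55·1415.1 − 1171.5
T·(0.8018·1.1106 + 1.55·0.5976) = 2193.5 − 1171.5 = 1022.0
T·1.8168 = 1022.0
T = 562.5 kN/m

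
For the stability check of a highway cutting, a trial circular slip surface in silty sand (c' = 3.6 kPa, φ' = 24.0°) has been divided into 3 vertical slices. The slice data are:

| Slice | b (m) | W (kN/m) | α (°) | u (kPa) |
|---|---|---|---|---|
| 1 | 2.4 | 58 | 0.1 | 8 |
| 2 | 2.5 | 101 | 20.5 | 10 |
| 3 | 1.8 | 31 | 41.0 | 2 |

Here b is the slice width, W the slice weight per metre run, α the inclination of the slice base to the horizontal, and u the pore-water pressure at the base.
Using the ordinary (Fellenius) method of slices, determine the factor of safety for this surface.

Ordinary method of slices: FS = Σ[c'·Δl_i + (W_i cosα_i − u_i·Δl_i)·tanφ'] / Σ W_i sinα_i, with Δl_i = b_i / cosα_i.
Slice 1: Δl = 2.4/cos0.1° = 2.400 m; N'_1 = 58·cos0.1° − 8·2.400 = 38.8; c'Δl = 8.64; W sinα = 0.1
Slice 2: Δl = 2.5/cos20.5° = 2.669 m; N'_2 = 101·cos20.5° − 10·2.669 = 67.9; c'Δl = 9.61; W sinα = 35.4
Slice 3: Δl = 1.8/cos41.0° = 2.385 m; N'_3 = 31·cos41.0° − 2·2.385 = 18.6; c'Δl = 8.59; W sinα = 20.3
Σc'Δl = 26.8 kN/m; ΣN' = 125.3 kN/m; ΣW sinα = 55.8 kN/m
Resisting = 26.8 + 125.3·tan24.0° = 26.8 + 55.8 = 82.6 kN/m
FS = 82.6 / 55.8 = 1.481

FS = 1.48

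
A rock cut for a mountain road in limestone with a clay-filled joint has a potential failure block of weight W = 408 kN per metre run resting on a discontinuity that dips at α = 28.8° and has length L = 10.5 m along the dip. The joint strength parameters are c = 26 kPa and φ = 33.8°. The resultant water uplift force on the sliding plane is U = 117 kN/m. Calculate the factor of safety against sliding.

Resolving the block weight along and normal to the plane and applying the Mohr–Coulomb strength on the joint:
N' = W cosα − U = 408·cos28.8° − 117 = 240.5 kN/m
Driving force T = W sinα = 408·sin28.8° = 196.6 kN/m
Resisting force R = c·L + N'·tanφ = 26·10.5 + 240.5·tan33.8° = 273.0 + 161.0 = 434.0 kN/m
FS = R / T = 434.0 / 196.6 = 2.208

FS = 2.21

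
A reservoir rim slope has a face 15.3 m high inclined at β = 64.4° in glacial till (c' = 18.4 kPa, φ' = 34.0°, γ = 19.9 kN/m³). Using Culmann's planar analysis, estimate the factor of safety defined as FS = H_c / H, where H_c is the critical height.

FS = 1.31

H_c = (4c'/γ) · sinβ cosφ' / [1 − cos(β − φ')]
    = (4·18.4/19.9) · sin64.4°·cos34.0° / [1 − cos30.4°]
    = 3.698 · 0.7477 / 0.1375 = 20.11 m
FS = H_c / H = 20.11 / 15.3 = 1.315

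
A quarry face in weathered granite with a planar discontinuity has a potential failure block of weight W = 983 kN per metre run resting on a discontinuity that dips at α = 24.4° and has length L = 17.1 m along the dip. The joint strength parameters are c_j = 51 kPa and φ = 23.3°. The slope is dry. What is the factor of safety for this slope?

FS = 3.10

Resolving the block weight along and normal to the plane and applying the Mohr–Coulomb strength on the joint:
N' = W cosα = 983·cos24.4° = 895.2 kN/m
Driving force T = W sinα = 983·sin24.4° = 406.1 kN/m
Resisting force R = c_j·L + N'·tanφ = 51·17.1 + 895.2·tan23.3° = 872.1 + 385.5 = 1257.6 kN/m
FS = R / T = 1257.6 / 406.1 = 3.097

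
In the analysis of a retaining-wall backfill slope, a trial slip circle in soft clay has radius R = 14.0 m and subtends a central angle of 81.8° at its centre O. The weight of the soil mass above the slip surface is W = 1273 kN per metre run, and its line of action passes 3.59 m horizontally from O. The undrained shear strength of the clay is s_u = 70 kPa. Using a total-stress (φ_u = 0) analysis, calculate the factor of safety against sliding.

Taking moments about the centre O, the resisting moment is provided by the undrained shear strength acting along the arc:
Arc length L_a = R·θ = 14.0·(81.8°·π/180) = 14.0·1.4277 = 19.99 m
M_R = s_u·L_a·R = 70·19.99·14.0 = 19587.8 kN·m/m
M_D = W·d = 1273·3.59 = 4570.1 kN·m/m
FS = M_R / M_D = 19587.8 / 4570.1 = 4.286

FS = 4.29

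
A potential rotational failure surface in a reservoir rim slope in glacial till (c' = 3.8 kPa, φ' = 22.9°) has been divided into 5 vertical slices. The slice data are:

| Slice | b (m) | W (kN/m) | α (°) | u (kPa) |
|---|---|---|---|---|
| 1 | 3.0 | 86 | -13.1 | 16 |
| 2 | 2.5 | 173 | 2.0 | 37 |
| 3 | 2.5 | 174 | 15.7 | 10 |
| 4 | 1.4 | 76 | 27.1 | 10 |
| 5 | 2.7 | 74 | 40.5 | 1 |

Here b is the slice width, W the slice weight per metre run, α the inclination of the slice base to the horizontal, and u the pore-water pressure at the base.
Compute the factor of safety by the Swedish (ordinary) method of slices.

Ordinary method of slices: FS = Σ[c'·Δl_i + (W_i cosα_i − u_i·Δl_i)·tanφ'] / Σ W_i sinα_i, with Δl_i = b_i / cosα_i.
Slice 1: Δl = 3.0/cos(-13.1°) = 3.080 m; N'_1 = 86·cos(-13.1°) − 16·3.080 = 34.5; c'Δl = 11.70; W sinα = -19.5
Slice 2: Δl = 2.5/cos2.0° = 2.502 m; N'_2 = 173·cos2.0° − 37·2.502 = 80.3; c'Δl = 9.51; W sinα = 6.0
Slice 3: Δl = 2.5/cos15.7° = 2.597 m; N'_3 = 174·cos15.7° − 10·2.597 = 141.5; c'Δl = 9.87; W sinα = 47.1
Slice 4: Δl = 1.4/cos27.1° = 1.573 m; N'_4 = 76·cos27.1° − 10·1.573 = 51.9; c'Δl = 5.98; W sinα = 34.6
Slice 5: Δl = 2.7/cos40.5° = 3.551 m; N'_5 = 74·cos40.5° − 1·3.551 = 52.7; c'Δl = 13.49; W sinα = 48.1
Σc'Δl = 50.5 kN/m; ΣN' = 361.0 kN/m; ΣW sinα = 116.3 kN/m
Resisting = 50.5 + 361.0·tan22.9° = 50.5 + 152.5 = 203.0 kN/m
FS = 203.0 / 116.3 = 1.746

FS = 1.75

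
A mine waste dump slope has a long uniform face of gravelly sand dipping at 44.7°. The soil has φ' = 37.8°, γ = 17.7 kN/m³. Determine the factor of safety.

FS = 0.78

For a dry cohesionless infinite slope the factor of safety is FS = tanφ' / tanβ.
FS = tan37.8° / tan44.7° = 0.7757 / 0.9896 = 0.784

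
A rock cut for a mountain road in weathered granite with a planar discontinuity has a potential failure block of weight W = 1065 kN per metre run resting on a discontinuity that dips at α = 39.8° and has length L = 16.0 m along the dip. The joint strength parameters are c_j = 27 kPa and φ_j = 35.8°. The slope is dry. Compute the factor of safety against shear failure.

Resolving the block weight along and normal to the plane and applying the Mohr–Coulomb strength on the joint:
N' = W cosα = 1065·cos39.8° = 818.2 kN/m
Driving force T = W sinα = 1065·sin39.8° = 681.7 kN/m
Resisting force R = c_j·L + N'·tanφ_j = 27·16.0 + 818.2·tan35.8° = 432.0 + 590.1 = 1022.1 kN/m
FS = R / T = 1022.1 / 681.7 = 1.499

FS = 1.50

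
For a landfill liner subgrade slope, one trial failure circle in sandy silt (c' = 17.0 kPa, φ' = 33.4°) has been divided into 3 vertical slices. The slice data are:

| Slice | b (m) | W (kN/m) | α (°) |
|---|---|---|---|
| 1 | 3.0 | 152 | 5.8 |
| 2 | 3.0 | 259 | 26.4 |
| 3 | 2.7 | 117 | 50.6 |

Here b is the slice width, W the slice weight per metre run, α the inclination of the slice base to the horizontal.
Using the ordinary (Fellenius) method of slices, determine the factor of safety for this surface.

Ordinary method of slices: FS = Σ[c'·Δl_i + (W_i cosα_i)·tanφ'] / Σ W_i sinα_i, with Δl_i = b_i / cosα_i.
Slice 1: Δl = 3.0/cos5.8° = 3.015 m; N'_1 = 152·cos5.8° = 151.2; c'Δl = 51.26; W sinα = 15.4
Slice 2: Δl = 3.0/cos26.4° = 3.349 m; N'_2 = 259·cos26.4° = 232.0; c'Δl = 56.94; W sinα = 115.2
Slice 3: Δl = 2.7/cos50.6° = 4.254 m; N'_3 = 117·cos50.6° = 74.3; c'Δl = 72.31; W sinα = 90.4
Σc'Δl = 180.5 kN/m; ΣN' = 457.5 kN/m; ΣW sinα = 220.9 kN/m
Resisting = 180.5 + 457.5·tan33.4° = 180.5 + 301.6 = 482.2 kN/m
FS = 482.2 / 220.9 = 2.182

FS = 2.18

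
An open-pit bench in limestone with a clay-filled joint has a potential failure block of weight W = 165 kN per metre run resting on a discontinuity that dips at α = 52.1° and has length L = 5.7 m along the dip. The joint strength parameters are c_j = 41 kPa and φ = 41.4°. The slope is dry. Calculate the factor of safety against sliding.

Resolving the block weight along and normal to the plane and applying the Mohr–Coulomb strength on the joint:
N' = W cosα = 165·cos52.1° = 101.4 kN/m
Driving force T = W sinα = 165·sin52.1° = 130.2 kN/m
Resisting force R = c_j·L + N'·tanφ = 41·5.7 + 101.4·tan41.4° = 233.7 + 89.4 = 323.1 kN/m
FS = R / T = 323.1 / 130.2 = 2.481

FS = 2.48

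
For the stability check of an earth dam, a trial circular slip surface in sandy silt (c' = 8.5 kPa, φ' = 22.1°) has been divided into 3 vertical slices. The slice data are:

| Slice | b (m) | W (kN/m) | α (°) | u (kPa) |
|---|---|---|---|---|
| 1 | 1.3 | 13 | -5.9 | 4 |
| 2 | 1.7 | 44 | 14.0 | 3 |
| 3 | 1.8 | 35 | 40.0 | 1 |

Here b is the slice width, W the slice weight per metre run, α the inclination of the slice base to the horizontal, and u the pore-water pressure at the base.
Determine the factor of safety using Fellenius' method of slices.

FS = 2.33

Ordinary method of slices: FS = Σ[c'·Δl_i + (W_i cosα_i − u_i·Δl_i)·tanφ'] / Σ W_i sinα_i, with Δl_i = b_i / cosα_i.
Slice 1: Δl = 1.3/cos(-5.9°) = 1.307 m; N'_1 = 13·cos(-5.9°) − 4·1.307 = 7.7; c'Δl = 11.11; W sinα = -1.3
Slice 2: Δl = 1.7/cos14.0° = 1.752 m; N'_2 = 44·cos14.0° − 3·1.752 = 37.4; c'Δl = 14.89; W sinα = 10.6
Slice 3: Δl = 1.8/cos40.0° = 2.350 m; N'_3 = 35·cos40.0° − 1·2.350 = 24.5; c'Δl = 19.97; W sinα = 22.5
Σc'Δl = 46.0 kN/m; ΣN' = 69.6 kN/m; ΣW sinα = 31.8 kN/m
Resisting = 46.0 + 69.6·tan22.1° = 46.0 + 28.3 = 74.2 kN/m
FS = 74.2 / 31.8 = 2.334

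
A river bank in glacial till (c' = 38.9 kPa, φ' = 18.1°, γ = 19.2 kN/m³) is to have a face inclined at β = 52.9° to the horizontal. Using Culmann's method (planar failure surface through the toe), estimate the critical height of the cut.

Culmann's analysis gives the critical failure plane at α_cr = (β + φ')/2 = (52.9 + 18.1)/2 = 35.5°, and the critical height
H_c = (4c'/γ) · sinβ cosφ' / [1 − cos(β − φ')]
    = (4·38.9/19.2) · sin52.9°·cos18.1° / [1 − cos(34.8°)]
    = 8.104 · 0.7976·0.9505 / [1 − 0.8211]
    = 8.104 · 0.7581 / 0.1789
    = 34.35 m

H_c = 34.35 m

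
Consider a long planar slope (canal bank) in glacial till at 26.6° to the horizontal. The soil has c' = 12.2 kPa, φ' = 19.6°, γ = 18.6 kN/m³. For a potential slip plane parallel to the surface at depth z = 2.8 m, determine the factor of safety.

For an infinite slope with a slip plane parallel to the surface (no pore pressure): FS = [c' + γz cos²β tanφ'] / [γz sinβ cosβ].
γz = 18.6·2.8 = 52.08 kN/m²
Numerator = 12.2 + 52.08·cos²26.6°·tan19.6° = 12.2 + 52.08·0.7995·0.3561 = 27.027 kPa
Denominator = 52.08·sin26.6°·cos26.6° = 52.08·0.4478·0.8942 = 20.851 kPa
FS = 27.027 / 20.851 = 1.296

FS = 1.30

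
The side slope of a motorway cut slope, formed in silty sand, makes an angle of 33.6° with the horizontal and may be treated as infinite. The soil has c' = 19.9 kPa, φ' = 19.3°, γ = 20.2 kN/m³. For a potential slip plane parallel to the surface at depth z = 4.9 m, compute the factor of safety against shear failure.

For an infinite slope with a slip plane parallel to the surface (no pore pressure): FS = [c' + γz cos²β tanφ'] / [γz sinβ cosβ].
γz = 20.2·4.9 = 98.98 kN/m²
Numerator = 19.9 + 98.98·cos²33.6°·tan19.3° = 19.9 + 98.98·0.6938·0.3502 = 43.947 kPa
Denominator = 98.98·sin33.6°·cos33.6° = 98.98·0.5534·0.8329 = 45.623 kPa
FS = 43.947 / 45.623 = 0.963

FS = 0.96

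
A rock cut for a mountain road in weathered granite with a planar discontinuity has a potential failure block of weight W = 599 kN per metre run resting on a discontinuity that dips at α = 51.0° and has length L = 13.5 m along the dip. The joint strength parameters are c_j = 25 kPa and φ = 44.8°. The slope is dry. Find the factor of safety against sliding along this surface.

Resolving the block weight along and normal to the plane and applying the Mohr–Coulomb strength on the joint:
N' = W cosα = 599·cos51.0° = 377.0 kN/m
Driving force T = W sinα = 599·sin51.0° = 465.5 kN/m
Resisting force R = c_j·L + N'·tanφ = 25·13.5 + 377.0·tan44.8° = 337.5 + 374.3 = 711.8 kN/m
FS = R / T = 711.8 / 465.5 = 1.529

FS = 1.53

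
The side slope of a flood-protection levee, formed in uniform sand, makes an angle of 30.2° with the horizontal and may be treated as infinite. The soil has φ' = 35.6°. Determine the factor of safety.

FS = 1.23

For a dry cohesionless infinite slope the factor of safety is FS = tanφ' / tanβ.
FS = tan35.6° / tan30.2° = 0.7159 / 0.5820 = 1.230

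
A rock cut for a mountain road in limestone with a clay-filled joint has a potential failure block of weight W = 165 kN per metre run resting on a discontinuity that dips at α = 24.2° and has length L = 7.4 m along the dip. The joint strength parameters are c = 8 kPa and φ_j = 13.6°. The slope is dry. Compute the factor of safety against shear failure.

FS = 1.41

Resolving the block weight along and normal to the plane and applying the Mohr–Coulomb strength on the joint:
N' = W cosα = 165·cos24.2° = 150.5 kN/m
Driving force T = W sinα = 165·sin24.2° = 67.6 kN/m
Resisting force R = c·L + N'·tanφ_j = 8·7.4 + 150.5·tan13.6° = 59.2 + 36.4 = 95.6 kN/m
FS = R / T = 95.6 / 67.6 = 1.414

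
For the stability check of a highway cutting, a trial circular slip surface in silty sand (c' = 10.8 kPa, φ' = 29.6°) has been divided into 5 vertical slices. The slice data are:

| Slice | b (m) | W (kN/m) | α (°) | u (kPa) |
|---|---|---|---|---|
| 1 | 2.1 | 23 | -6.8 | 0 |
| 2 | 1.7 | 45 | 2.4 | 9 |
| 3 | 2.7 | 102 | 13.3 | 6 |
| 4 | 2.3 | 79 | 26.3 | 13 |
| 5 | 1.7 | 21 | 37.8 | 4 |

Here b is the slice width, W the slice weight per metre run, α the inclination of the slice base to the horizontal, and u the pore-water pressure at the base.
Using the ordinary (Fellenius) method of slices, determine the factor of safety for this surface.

FS = 3.19

Ordinary method of slices: FS = Σ[c'·Δl_i + (W_i cosα_i − u_i·Δl_i)·tanφ'] / Σ W_i sinα_i, with Δl_i = b_i / cosα_i.
Slice 1: Δl = 2.1/cos(-6.8°) = 2.115 m; N'_1 = 23·cos(-6.8°) − 0·2.115 = 22.8; c'Δl = 22.84; W sinα = -2.7
Slice 2: Δl = 1.7/cos2.4° = 1.701 m; N'_2 = 45·cos2.4° − 9·1.701 = 29.6; c'Δl = 18.38; W sinα = 1.9
Slice 3: Δl = 2.7/cos13.3° = 2.774 m; N'_3 = 102·cos13.3° − 6·2.774 = 82.6; c'Δl = 29.96; W sinα = 23.5
Slice 4: Δl = 2.3/cos26.3° = 2.566 m; N'_4 = 79·cos26.3° − 13·2.566 = 37.5; c'Δl = 27.71; W sinα = 35.0
Slice 5: Δl = 1.7/cos37.8° = 2.151 m; N'_5 = 21·cos37.8° − 4·2.151 = 8.0; c'Δl = 23.24; W sinα = 12.9
Σc'Δl = 122.1 kN/m; ΣN' = 180.6 kN/m; ΣW sinα = 70.5 kN/m
Resisting = 122.1 + 180.6·tan29.6° = 122.1 + 102.6 = 224.7 kN/m
FS = 224.7 / 70.5 = 3.187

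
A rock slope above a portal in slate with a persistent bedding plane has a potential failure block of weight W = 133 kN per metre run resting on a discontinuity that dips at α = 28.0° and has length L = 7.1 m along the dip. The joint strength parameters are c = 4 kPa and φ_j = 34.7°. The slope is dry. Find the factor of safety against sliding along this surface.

Resolving the block weight along and normal to the plane and applying the Mohr–Coulomb strength on the joint:
N' = W cosα = 133·cos28.0° = 117.4 kN/m
Driving force T = W sinα = 133·sin28.0° = 62.4 kN/m
Resisting force R = c·L + N'·tanφ_j = 4·7.1 + 117.4·tan34.7° = 28.4 + 81.3 = 109.7 kN/m
FS = R / T = 109.7 / 62.4 = 1.757

FS = 1.76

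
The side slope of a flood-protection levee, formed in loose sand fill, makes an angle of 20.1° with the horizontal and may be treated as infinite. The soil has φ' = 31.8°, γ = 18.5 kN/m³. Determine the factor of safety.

For a dry cohesionless infinite slope the factor of safety is FS = tanφ' / tanβ.
FS = tan31.8° / tan20.1° = 0.6200 / 0.3659 = 1.694

FS = 1.69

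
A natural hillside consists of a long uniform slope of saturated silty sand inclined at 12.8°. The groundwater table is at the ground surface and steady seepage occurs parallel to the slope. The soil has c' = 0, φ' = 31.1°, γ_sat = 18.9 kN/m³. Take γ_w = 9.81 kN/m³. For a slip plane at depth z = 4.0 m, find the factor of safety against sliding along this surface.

FS = 1.28

With seepage parallel to the slope and the water table at the surface, the effective normal stress on the slip plane uses the buoyant unit weight γ' = γ_sat − γ_w while the driving shear stress uses γ_sat:
FS = [c' + γ' z cos²β tanφ'] / [γ_sat z sinβ cosβ]
(For c' = 0 this reduces to FS = (γ'/γ_sat)·tanφ'/tanβ.)
γ' = 18.9 − 9.81 = 9.09 kN/m³
Numerator = 0.0 + 9.09·4.0·cos²12.8°·tan31.1° = 0.0 + 9.09·4.0·0.9509·0.6032 = 20.857 kPa
Denominator = 18.9·4.0·sin12.8°·cos12.8° = 18.9·4.0·0.2215·0.9751 = 16.333 kPa
FS = 20.857 / 16.333 = 1.277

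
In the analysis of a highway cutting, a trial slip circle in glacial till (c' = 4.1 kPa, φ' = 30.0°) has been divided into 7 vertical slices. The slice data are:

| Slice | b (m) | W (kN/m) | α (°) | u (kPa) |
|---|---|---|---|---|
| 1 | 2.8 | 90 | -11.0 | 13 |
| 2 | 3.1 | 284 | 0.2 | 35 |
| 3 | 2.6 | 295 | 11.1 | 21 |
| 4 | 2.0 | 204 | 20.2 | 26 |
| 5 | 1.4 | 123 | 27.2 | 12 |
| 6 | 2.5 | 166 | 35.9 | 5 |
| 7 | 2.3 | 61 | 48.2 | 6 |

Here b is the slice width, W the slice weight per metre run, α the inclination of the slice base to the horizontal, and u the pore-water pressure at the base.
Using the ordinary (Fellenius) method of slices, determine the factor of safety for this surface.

FS = 1.79

Ordinary method of slices: FS = Σ[c'·Δl_i + (W_i cosα_i − u_i·Δl_i)·tanφ'] / Σ W_i sinα_i, with Δl_i = b_i / cosα_i.
Slice 1: Δl = 2.8/cos(-11.0°) = 2.852 m; N'_1 = 90·cos(-11.0°) − 13·2.852 = 51.3; c'Δl = 11.69; W sinα = -17.2
Slice 2: Δl = 3.1/cos0.2° = 3.100 m; N'_2 = 284·cos0.2° − 35·3.100 = 175.5; c'Δl = 12.71; W sinα = 1.0
Slice 3: Δl = 2.6/cos11.1° = 2.650 m; N'_3 = 295·cos11.1° − 21·2.650 = 233.8; c'Δl = 10.86; W sinα = 56.8
Slice 4: Δl = 2.0/cos20.2° = 2.131 m; N'_4 = 204·cos20.2° − 26·2.131 = 136.0; c'Δl = 8.74; W sinα = 70.4
Slice 5: Δl = 1.4/cos27.2° = 1.574 m; N'_5 = 123·cos27.2° − 12·1.574 = 90.5; c'Δl = 6.45; W sinα = 56.2
Slice 6: Δl = 2.5/cos35.9° = 3.086 m; N'_6 = 166·cos35.9° − 5·3.086 = 119.0; c'Δl = 12.65; W sinα = 97.3
Slice 7: Δl = 2.3/cos48.2° = 3.451 m; N'_7 = 61·cos48.2° − 6·3.451 = 20.0; c'Δl = 14.15; W sinα = 45.5
Σc'Δl = 77.3 kN/m; ΣN' = 826.1 kN/m; ΣW sinα = 310.1 kN/m
Resisting = 77.3 + 826.1·tan30.0° = 77.3 + 477.0 = 554.2 kN/m
FS = 554.2 / 310.1 = 1.787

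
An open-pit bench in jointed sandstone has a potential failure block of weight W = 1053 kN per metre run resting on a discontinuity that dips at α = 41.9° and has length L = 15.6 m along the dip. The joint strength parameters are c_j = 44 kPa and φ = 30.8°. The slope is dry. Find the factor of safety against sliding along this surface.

Resolving the block weight along and normal to the plane and applying the Mohr–Coulomb strength on the joint:
N' = W cosα = 1053·cos41.9° = 783.8 kN/m
Driving force T = W sinα = 1053·sin41.9° = 703.2 kN/m
Resisting force R = c_j·L + N'·tanφ = 44·15.6 + 783.8·tan30.8° = 686.4 + 467.2 = 1153.6 kN/m
FS = R / T = 1153.6 / 703.2 = 1.640

FS = 1.64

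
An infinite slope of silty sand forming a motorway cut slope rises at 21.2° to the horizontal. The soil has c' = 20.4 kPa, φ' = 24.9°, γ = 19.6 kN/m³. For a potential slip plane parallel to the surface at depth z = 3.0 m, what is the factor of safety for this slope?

FS = 2.23

For an infinite slope with a slip plane parallel to the surface (no pore pressure): FS = [c' + γz cos²β tanφ'] / [γz sinβ cosβ].
γz = 19.6·3.0 = 58.80 kN/m²
Numerator = 20.4 + 58.80·cos²21.2°·tan24.9° = 20.4 + 58.80·0.8692·0.4642 = 44.125 kPa
Denominator = 58.80·sin21.2°·cos21.2° = 58.80·0.3616·0.9323 = 19.824 kPa
FS = 44.125 / 19.824 = 2.226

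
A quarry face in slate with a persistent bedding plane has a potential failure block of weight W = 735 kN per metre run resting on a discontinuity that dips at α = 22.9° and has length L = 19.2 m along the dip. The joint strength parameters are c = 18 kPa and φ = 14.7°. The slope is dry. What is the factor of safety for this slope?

Resolving the block weight along and normal to the plane and applying the Mohr–Coulomb strength on the joint:
N' = W cosα = 735·cos22.9° = 677.1 kN/m
Driving force T = W sinα = 735·sin22.9° = 286.0 kN/m
Resisting force R = c·L + N'·tanφ = 18·19.2 + 677.1·tan14.7° = 345.6 + 177.6 = 523.2 kN/m
FS = R / T = 523.2 / 286.0 = 1.829

FS = 1.83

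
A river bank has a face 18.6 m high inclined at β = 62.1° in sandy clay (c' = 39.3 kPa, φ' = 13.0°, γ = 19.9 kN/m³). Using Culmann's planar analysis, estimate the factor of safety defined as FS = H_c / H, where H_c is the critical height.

H_c = (4c'/γ) · sinβ cosφ' / [1 − cos(β − φ')]
    = (4·39.3/19.9) · sin62.1°·cos13.0° / [1 − cos49.1°]
    = 7.899 · 0.8611 / 0.3453 = 19.70 m
FS = H_c / H = 19.70 / 18.6 = 1.059

FS = 1.06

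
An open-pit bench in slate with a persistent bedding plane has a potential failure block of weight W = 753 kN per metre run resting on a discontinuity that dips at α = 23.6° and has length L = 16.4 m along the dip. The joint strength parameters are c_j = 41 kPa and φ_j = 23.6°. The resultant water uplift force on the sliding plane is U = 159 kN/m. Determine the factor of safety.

Resolving the block weight along and normal to the plane and applying the Mohr–Coulomb strength on the joint:
N' = W cosα − U = 753·cos23.6° − 159 = 531.0 kN/m
Driving force T = W sinα = 753·sin23.6° = 301.5 kN/m
Resisting force R = c_j·L + N'·tanφ_j = 41·16.4 + 531.0·tan23.6° = 672.4 + 232.0 = 904.4 kN/m
FS = R / T = 904.4 / 301.5 = 3.000

FS = 3.00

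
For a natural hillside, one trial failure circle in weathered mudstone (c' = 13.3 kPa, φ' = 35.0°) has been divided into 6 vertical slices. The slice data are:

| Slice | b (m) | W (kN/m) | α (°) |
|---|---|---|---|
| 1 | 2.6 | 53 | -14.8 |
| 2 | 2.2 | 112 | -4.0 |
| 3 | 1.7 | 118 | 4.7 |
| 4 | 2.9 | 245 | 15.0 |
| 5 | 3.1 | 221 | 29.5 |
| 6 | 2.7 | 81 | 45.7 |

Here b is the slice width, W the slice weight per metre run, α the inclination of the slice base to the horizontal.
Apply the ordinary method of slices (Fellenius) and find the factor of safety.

FS = 3.49

Ordinary method of slices: FS = Σ[c'·Δl_i + (W_i cosα_i)·tanφ'] / Σ W_i sinα_i, with Δl_i = b_i / cosα_i.
Slice 1: Δl = 2.6/cos(-14.8°) = 2.689 m; N'_1 = 53·cos(-14.8°) = 51.2; c'Δl = 35.77; W sinα = -13.5
Slice 2: Δl = 2.2/cos(-4.0°) = 2.205 m; N'_2 = 112·cos(-4.0°) = 111.7; c'Δl = 29.33; W sinα = -7.8
Slice 3: Δl = 1.7/cos4.7° = 1.706 m; N'_3 = 118·cos4.7° = 117.6; c'Δl = 22.69; W sinα = 9.7
Slice 4: Δl = 2.9/cos15.0° = 3.002 m; N'_4 = 245·cos15.0° = 236.7; c'Δl = 39.93; W sinα = 63.4
Slice 5: Δl = 3.1/cos29.5° = 3.562 m; N'_5 = 221·cos29.5° = 192.3; c'Δl = 47.37; W sinα = 108.8
Slice 6: Δl = 2.7/cos45.7° = 3.866 m; N'_6 = 81·cos45.7° = 56.6; c'Δl = 51.42; W sinα = 58.0
Σc'Δl = 226.5 kN/m; ΣN' = 766.1 kN/m; ΣW sinα = 218.5 kN/m
Resisting = 226.5 + 766.1·tan35.0° = 226.5 + 536.5 = 763.0 kN/m
FS = 763.0 / 218.5 = 3.491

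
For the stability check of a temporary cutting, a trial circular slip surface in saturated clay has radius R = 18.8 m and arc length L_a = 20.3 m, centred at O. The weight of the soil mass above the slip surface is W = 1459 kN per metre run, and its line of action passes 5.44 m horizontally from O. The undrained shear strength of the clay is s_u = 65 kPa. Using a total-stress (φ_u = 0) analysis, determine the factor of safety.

FS = 3.13

Taking moments about the centre O, the resisting moment is provided by the undrained shear strength acting along the arc:
M_R = s_u·L_a·R = 65·20.30·18.8 = 24806.6 kN·m/m
M_D = W·d = 1459·5.44 = 7937.0 kN·m/m
FS = M_R / M_D = 24806.6 / 7937.0 = 3.125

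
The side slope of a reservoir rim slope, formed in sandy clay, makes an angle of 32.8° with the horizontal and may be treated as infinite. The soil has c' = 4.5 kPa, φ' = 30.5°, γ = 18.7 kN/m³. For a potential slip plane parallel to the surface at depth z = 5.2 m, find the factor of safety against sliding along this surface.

FS = 1.02

For an infinite slope with a slip plane parallel to the surface (no pore pressure): FS = [c' + γz cos²β tanφ'] / [γz sinβ cosβ].
γz = 18.7·5.2 = 97.24 kN/m²
Numerator = 4.5 + 97.24·cos²32.8°·tan30.5° = 4.5 + 97.24·0.7066·0.5890 = 44.970 kPa
Denominator = 97.24·sin32.8°·cos32.8° = 97.24·0.5417·0.8406 = 44.277 kPa
FS = 44.970 / 44.277 = 1.016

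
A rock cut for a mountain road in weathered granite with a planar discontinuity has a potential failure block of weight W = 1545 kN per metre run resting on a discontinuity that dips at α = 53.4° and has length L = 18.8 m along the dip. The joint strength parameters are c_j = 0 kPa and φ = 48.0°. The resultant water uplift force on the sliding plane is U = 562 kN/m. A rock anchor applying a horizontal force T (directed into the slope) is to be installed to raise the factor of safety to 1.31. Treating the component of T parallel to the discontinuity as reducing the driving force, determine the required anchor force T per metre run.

Resolving forces along and normal to the sliding plane, with the horizontal anchor force T adding T·sinα to the effective normal force and T·cosα acting up the plane against the driving force:
FS = [c_jL + (W cosα − U + T sinα) tanφ] / [W sinα − T cosα]
Without the anchor: N' = 359.2 kN/m, driving T_d = 1240.4 kN/m, resisting R = 0·18.8 + 359.2·tan48.0° = 398.9 kN/m, FS = 0.32.
Setting FS = 1.31 and solving for T:
1.31·(1240.4 − T cos53.4°) = 398.9 + T sin53.4°·tan48.0°
T·(sin53.4°·tan48.0° + 1.31·cos53.4°) = 1.31·1240.4 − 398.9
T·(0.8028·1.1106 + 1.31·0.5962) = 1624.9 − 398.9 = 1226.0
T·1.6727 = 1226.0
T = 732.9 kN/m

T = 733 kN/m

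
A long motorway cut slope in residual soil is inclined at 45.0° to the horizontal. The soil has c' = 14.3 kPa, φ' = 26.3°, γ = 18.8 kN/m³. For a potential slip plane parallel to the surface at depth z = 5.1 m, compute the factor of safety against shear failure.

FS = 0.79

For an infinite slope with a slip plane parallel to the surface (no pore pressure): FS = [c' + γz cos²β tanφ'] / [γz sinβ cosβ].
γz = 18.8·5.1 = 95.88 kN/m²
Numerator = 14.3 + 95.88·cos²45.0°·tan26.3° = 14.3 + 95.88·0.5000·0.4942 = 37.993 kPa
Denominator = 95.88·sin45.0°·cos45.0° = 95.88·0.7071·0.7071 = 47.940 kPa
FS = 37.993 / 47.940 = 0.793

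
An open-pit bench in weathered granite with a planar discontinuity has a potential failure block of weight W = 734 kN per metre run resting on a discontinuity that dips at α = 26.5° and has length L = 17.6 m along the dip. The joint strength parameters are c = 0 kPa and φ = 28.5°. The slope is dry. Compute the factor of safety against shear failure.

Resolving the block weight along and normal to the plane and applying the Mohr–Coulomb strength on the joint:
N' = W cosα = 734·cos26.5° = 656.9 kN/m
Driving force T = W sinα = 734·sin26.5° = 327.5 kN/m
Resisting force R = c·L + N'·tanφ = 0·17.6 + 656.9·tan28.5° = 0.0 + 356.7 = 356.7 kN/m
FS = R / T = 356.7 / 327.5 = 1.089

FS = 1.09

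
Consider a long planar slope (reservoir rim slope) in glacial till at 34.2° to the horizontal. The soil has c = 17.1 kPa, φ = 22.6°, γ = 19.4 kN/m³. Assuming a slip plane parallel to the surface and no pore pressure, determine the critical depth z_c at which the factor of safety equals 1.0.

Setting FS = 1.00 in FS = [c + γz cos²β tanφ] / [γz sinβ cosβ] and solving for z:
z = c / [γ cosβ (FS·sinβ − cosβ·tanφ)]
  = 17.1 / [19.4·cos34.2°·(1.00·sin34.2° − cos34.2°·tan22.6°)]
  = 17.1 / [19.4·0.8271·(1.00·0.5621 − 0.8271·0.4163)]
  = 17.1 / 3.4947 = 4.893 m

z_c = 4.89 m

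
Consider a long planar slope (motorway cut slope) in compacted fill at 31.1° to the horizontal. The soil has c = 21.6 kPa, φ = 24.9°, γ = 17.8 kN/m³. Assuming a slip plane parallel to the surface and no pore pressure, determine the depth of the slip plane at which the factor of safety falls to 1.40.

z = 4.35 m

Setting FS = 1.40 in FS = [c + γz cos²β tanφ] / [γz sinβ cosβ] and solving for z:
z = c / [γ cosβ (FS·sinβ − cosβ·tanφ)]
  = 21.6 / [17.8·cos31.1°·(1.40·sin31.1° − cos31.1°·tan24.9°)]
  = 21.6 / [17.8·0.8563·(1.40·0.5165 − 0.8563·0.4642)]
  = 21.6 / 4.9639 = 4.351 m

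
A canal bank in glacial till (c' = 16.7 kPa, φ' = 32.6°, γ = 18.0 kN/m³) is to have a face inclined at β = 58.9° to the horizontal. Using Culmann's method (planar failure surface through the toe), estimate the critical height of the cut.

Culmann's analysis gives the critical failure plane at α_cr = (β + φ')/2 = (58.9 + 32.6)/2 = 45.8°, and the critical height
H_c = (4c'/γ) · sinβ cosφ' / [1 − cos(β − φ')]
    = (4·16.7/18.0) · sin58.9°·cos32.6° / [1 − cos(26.3°)]
    = 3.711 · 0.8563·0.8425 / [1 − 0.8965]
    = 3.711 · 0.7214 / 0.1035
    = 25.86 m

H_c = 25.86 m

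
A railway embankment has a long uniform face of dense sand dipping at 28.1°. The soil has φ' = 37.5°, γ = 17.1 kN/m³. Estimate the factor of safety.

FS = 1.44

For a dry cohesionless infinite slope the factor of safety is FS = tanφ' / tanβ.
FS = tan37.5° / tan28.1° = 0.7673 / 0.5340 = 1.437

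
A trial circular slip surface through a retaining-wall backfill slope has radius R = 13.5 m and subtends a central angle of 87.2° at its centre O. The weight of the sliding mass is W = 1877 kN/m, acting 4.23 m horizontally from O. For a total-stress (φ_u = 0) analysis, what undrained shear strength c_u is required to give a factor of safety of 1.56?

c_u = 44.7 kPa

FS = c_u·L_a·R / (W·d), so c_u = FS·W·d / (L_a·R).
Arc length L_a = R·θ = 13.5·(87.2°·π/180) = 13.5·1.5219 = 20.55 m
c_u = 1.56·1877·4.23 / (20.55·13.5) = 12385.9 / 277.37 = 44.65 kPa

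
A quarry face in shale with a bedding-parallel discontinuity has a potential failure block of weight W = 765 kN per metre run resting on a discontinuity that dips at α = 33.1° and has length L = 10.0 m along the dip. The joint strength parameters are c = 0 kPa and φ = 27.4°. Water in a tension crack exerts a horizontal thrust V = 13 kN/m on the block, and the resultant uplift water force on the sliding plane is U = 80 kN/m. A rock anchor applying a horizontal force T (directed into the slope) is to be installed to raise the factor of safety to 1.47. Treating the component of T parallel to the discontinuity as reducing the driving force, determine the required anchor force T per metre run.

T = 227 kN/m

Resolving forces along and normal to the sliding plane, with the horizontal anchor force T adding T·sinα to the effective normal force and T·cosα acting up the plane against the driving force:
FS = [cL + (W cosα − U − V sinα + T sinα) tanφ] / [W sinα + V cosα − T cosα]
Without the anchor: N' = 553.8 kN/m, driving T_d = 428.7 kN/m, resisting R = 0·10.0 + 553.8·tan27.4° = 287.0 kN/m, FS = 0.67.
Setting FS = 1.47 and solving for T:
1.47·(428.7 − T cos33.1°) = 287.0 + T sin33.1°·tan27.4°
T·(sin33.1°·tan27.4° + 1.47·cos33.1°) = 1.47·428.7 − 287.0
T·(0.5461·0.5184 + 1.47·0.8377) = 630.1 − 287.0 = 343.1
T·1.5145 = 343.1
T = 226.5 kN/m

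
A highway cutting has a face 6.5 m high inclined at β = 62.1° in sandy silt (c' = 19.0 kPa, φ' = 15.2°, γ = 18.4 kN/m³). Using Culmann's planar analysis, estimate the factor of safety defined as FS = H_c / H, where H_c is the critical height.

H_c = (4c'/γ) · sinβ cosφ' / [1 − cos(β − φ')]
    = (4·19.0/18.4) · sin62.1°·cos15.2° / [1 − cos46.9°]
    = 4.130 · 0.8528 / 0.3167 = 11.12 m
FS = H_c / H = 11.12 / 6.5 = 1.711

FS = 1.71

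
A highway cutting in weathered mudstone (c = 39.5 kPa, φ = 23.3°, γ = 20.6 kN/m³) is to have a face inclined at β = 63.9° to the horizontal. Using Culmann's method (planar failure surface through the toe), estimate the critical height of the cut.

Culmann's analysis gives the critical failure plane at α_cr = (β + φ)/2 = (63.9 + 23.3)/2 = 43.6°, and the critical height
H_c = (4c/γ) · sinβ cosφ / [1 − cos(β − φ)]
    = (4·39.5/20.6) · sin63.9°·cos23.3° / [1 − cos(40.6°)]
    = 7.670 · 0.8980·0.9184 / [1 − 0.7593]
    = 7.670 · 0.8248 / 0.2407
    = 26.28 m

H_c = 26.28 m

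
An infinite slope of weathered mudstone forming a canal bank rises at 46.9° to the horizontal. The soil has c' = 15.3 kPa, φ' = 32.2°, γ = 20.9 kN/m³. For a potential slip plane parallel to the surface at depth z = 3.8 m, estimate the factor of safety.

For an infinite slope with a slip plane parallel to the surface (no pore pressure): FS = [c' + γz cos²β tanφ'] / [γz sinβ cosβ].
γz = 20.9·3.8 = 79.42 kN/m²
Numerator = 15.3 + 79.42·cos²46.9°·tan32.2° = 15.3 + 79.42·0.4669·0.6297 = 38.649 kPa
Denominator = 79.42·sin46.9°·cos46.9° = 79.42·0.7302·0.6833 = 39.623 kPa
FS = 38.649 / 39.623 = 0.975

FS = 0.98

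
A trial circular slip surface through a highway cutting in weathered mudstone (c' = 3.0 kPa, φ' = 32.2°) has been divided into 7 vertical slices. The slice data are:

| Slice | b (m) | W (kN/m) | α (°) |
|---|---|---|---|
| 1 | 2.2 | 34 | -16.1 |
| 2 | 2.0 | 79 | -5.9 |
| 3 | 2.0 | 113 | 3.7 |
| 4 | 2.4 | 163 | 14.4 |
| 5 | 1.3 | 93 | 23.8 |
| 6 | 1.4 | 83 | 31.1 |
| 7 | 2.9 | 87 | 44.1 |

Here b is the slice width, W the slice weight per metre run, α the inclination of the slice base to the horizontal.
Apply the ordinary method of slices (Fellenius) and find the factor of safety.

Ordinary method of slices: FS = Σ[c'·Δl_i + (W_i cosα_i)·tanφ'] / Σ W_i sinα_i, with Δl_i = b_i / cosα_i.
Slice 1: Δl = 2.2/cos(-16.1°) = 2.290 m; N'_1 = 34·cos(-16.1°) = 32.7; c'Δl = 6.87; W sinα = -9.4
Slice 2: Δl = 2.0/cos(-5.9°) = 2.011 m; N'_2 = 79·cos(-5.9°) = 78.6; c'Δl = 6.03; W sinα = -8.1
Slice 3: Δl = 2.0/cos3.7° = 2.004 m; N'_3 = 113·cos3.7° = 112.8; c'Δl = 6.01; W sinα = 7.3
Slice 4: Δl = 2.4/cos14.4° = 2.478 m; N'_4 = 163·cos14.4° = 157.9; c'Δl = 7.43; W sinα = 40.5
Slice 5: Δl = 1.3/cos23.8° = 1.421 m; N'_5 = 93·cos23.8° = 85.1; c'Δl = 4.26; W sinα = 37.5
Slice 6: Δl = 1.4/cos31.1° = 1.635 m; N'_6 = 83·cos31.1° = 71.1; c'Δl = 4.91; W sinα = 42.9
Slice 7: Δl = 2.9/cos44.1° = 4.038 m; N'_7 = 87·cos44.1° = 62.5; c'Δl = 12.11; W sinα = 60.5
Σc'Δl = 47.6 kN/m; ΣN' = 600.5 kN/m; ΣW sinα = 171.2 kN/m
Resisting = 47.6 + 600.5·tan32.2° = 47.6 + 378.2 = 425.8 kN/m
FS = 425.8 / 171.2 = 2.487

FS = 2.49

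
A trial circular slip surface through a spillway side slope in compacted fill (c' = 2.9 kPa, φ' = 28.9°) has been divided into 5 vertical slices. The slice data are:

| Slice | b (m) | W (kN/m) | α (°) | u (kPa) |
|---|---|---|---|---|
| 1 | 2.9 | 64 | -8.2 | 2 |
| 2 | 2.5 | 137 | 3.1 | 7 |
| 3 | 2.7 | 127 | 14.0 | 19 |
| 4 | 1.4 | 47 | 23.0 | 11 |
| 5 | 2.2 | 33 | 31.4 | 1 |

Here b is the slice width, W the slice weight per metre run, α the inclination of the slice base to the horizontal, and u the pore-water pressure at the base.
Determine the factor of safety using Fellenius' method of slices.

FS = 3.11

Ordinary method of slices: FS = Σ[c'·Δl_i + (W_i cosα_i − u_i·Δl_i)·tanφ'] / Σ W_i sinα_i, with Δl_i = b_i / cosα_i.
Slice 1: Δl = 2.9/cos(-8.2°) = 2.930 m; N'_1 = 64·cos(-8.2°) − 2·2.930 = 57.5; c'Δl = 8.50; W sinα = -9.1
Slice 2: Δl = 2.5/cos3.1° = 2.504 m; N'_2 = 137·cos3.1° − 7·2.504 = 119.3; c'Δl = 7.26; W sinα = 7.4
Slice 3: Δl = 2.7/cos14.0° = 2.783 m; N'_3 = 127·cos14.0° − 19·2.783 = 70.4; c'Δl = 8.07; W sinα = 30.7
Slice 4: Δl = 1.4/cos23.0° = 1.521 m; N'_4 = 47·cos23.0° − 11·1.521 = 26.5; c'Δl = 4.41; W sinα = 18.4
Slice 5: Δl = 2.2/cos31.4° = 2.577 m; N'_5 = 33·cos31.4° − 1·2.577 = 25.6; c'Δl = 7.47; W sinα = 17.2
Σc'Δl = 35.7 kN/m; ΣN' = 299.2 kN/m; ΣW sinα = 64.6 kN/m
Resisting = 35.7 + 299.2·tan28.9° = 35.7 + 165.2 = 200.9 kN/m
FS = 200.9 / 64.6 = 3.112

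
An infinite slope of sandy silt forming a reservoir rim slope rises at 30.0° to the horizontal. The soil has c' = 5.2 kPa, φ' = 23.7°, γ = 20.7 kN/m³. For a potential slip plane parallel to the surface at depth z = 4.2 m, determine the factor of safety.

For an infinite slope with a slip plane parallel to the surface (no pore pressure): FS = [c' + γz cos²β tanφ'] / [γz sinβ cosβ].
γz = 20.7·4.2 = 86.94 kN/m²
Numerator = 5.2 + 86.94·cos²30.0°·tan23.7° = 5.2 + 86.94·0.7500·0.4390 = 33.823 kPa
Denominator = 86.94·sin30.0°·cos30.0° = 86.94·0.5000·0.8660 = 37.646 kPa
FS = 33.823 / 37.646 = 0.898

FS = 0.90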